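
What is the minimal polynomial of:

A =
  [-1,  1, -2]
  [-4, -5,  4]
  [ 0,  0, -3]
x^2 + 6*x + 9

The characteristic polynomial is χ_A(x) = (x + 3)^3, so the eigenvalues are known. The minimal polynomial is
  m_A(x) = Π_λ (x − λ)^{k_λ}
where k_λ is the size of the *largest* Jordan block for λ (equivalently, the smallest k with (A − λI)^k v = 0 for every generalised eigenvector v of λ).

  λ = -3: largest Jordan block has size 2, contributing (x + 3)^2

So m_A(x) = (x + 3)^2 = x^2 + 6*x + 9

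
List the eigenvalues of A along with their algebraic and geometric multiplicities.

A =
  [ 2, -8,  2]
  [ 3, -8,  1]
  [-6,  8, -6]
λ = -4: alg = 3, geom = 2

Step 1 — factor the characteristic polynomial to read off the algebraic multiplicities:
  χ_A(x) = (x + 4)^3

Step 2 — compute geometric multiplicities via the rank-nullity identity g(λ) = n − rank(A − λI):
  rank(A − (-4)·I) = 1, so dim ker(A − (-4)·I) = n − 1 = 2

Summary:
  λ = -4: algebraic multiplicity = 3, geometric multiplicity = 2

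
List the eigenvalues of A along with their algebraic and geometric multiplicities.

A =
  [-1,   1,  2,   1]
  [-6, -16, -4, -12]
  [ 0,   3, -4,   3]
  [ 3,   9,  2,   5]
λ = -4: alg = 4, geom = 2

Step 1 — factor the characteristic polynomial to read off the algebraic multiplicities:
  χ_A(x) = (x + 4)^4

Step 2 — compute geometric multiplicities via the rank-nullity identity g(λ) = n − rank(A − λI):
  rank(A − (-4)·I) = 2, so dim ker(A − (-4)·I) = n − 2 = 2

Summary:
  λ = -4: algebraic multiplicity = 4, geometric multiplicity = 2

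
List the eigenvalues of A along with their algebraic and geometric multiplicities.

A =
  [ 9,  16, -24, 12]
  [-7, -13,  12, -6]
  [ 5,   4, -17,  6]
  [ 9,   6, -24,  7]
λ = -5: alg = 3, geom = 2; λ = 1: alg = 1, geom = 1

Step 1 — factor the characteristic polynomial to read off the algebraic multiplicities:
  χ_A(x) = (x - 1)*(x + 5)^3

Step 2 — compute geometric multiplicities via the rank-nullity identity g(λ) = n − rank(A − λI):
  rank(A − (-5)·I) = 2, so dim ker(A − (-5)·I) = n − 2 = 2
  rank(A − (1)·I) = 3, so dim ker(A − (1)·I) = n − 3 = 1

Summary:
  λ = -5: algebraic multiplicity = 3, geometric multiplicity = 2
  λ = 1: algebraic multiplicity = 1, geometric multiplicity = 1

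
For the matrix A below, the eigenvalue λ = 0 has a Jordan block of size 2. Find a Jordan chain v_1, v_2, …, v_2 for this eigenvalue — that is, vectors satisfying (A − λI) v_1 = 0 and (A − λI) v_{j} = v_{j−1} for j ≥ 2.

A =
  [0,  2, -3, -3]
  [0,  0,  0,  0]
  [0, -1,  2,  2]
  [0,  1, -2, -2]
A Jordan chain for λ = 0 of length 2:
v_1 = (2, 0, -1, 1)ᵀ
v_2 = (0, 1, 0, 0)ᵀ

Let N = A − (0)·I. We want v_2 with N^2 v_2 = 0 but N^1 v_2 ≠ 0; then v_{j-1} := N · v_j for j = 2, …, 2.

Pick v_2 = (0, 1, 0, 0)ᵀ.
Then v_1 = N · v_2 = (2, 0, -1, 1)ᵀ.

Sanity check: (A − (0)·I) v_1 = (0, 0, 0, 0)ᵀ = 0. ✓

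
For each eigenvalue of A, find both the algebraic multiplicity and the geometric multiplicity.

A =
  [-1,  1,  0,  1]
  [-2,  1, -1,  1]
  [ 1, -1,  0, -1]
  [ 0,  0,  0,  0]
λ = 0: alg = 4, geom = 2

Step 1 — factor the characteristic polynomial to read off the algebraic multiplicities:
  χ_A(x) = x^4

Step 2 — compute geometric multiplicities via the rank-nullity identity g(λ) = n − rank(A − λI):
  rank(A − (0)·I) = 2, so dim ker(A − (0)·I) = n − 2 = 2

Summary:
  λ = 0: algebraic multiplicity = 4, geometric multiplicity = 2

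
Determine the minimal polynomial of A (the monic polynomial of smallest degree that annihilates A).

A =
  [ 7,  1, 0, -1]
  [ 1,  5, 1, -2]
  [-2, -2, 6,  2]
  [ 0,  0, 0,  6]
x^3 - 18*x^2 + 108*x - 216

The characteristic polynomial is χ_A(x) = (x - 6)^4, so the eigenvalues are known. The minimal polynomial is
  m_A(x) = Π_λ (x − λ)^{k_λ}
where k_λ is the size of the *largest* Jordan block for λ (equivalently, the smallest k with (A − λI)^k v = 0 for every generalised eigenvector v of λ).

  λ = 6: largest Jordan block has size 3, contributing (x − 6)^3

So m_A(x) = (x - 6)^3 = x^3 - 18*x^2 + 108*x - 216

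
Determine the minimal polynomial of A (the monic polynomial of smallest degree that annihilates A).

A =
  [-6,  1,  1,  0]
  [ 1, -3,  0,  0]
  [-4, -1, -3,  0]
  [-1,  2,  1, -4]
x^3 + 12*x^2 + 48*x + 64

The characteristic polynomial is χ_A(x) = (x + 4)^4, so the eigenvalues are known. The minimal polynomial is
  m_A(x) = Π_λ (x − λ)^{k_λ}
where k_λ is the size of the *largest* Jordan block for λ (equivalently, the smallest k with (A − λI)^k v = 0 for every generalised eigenvector v of λ).

  λ = -4: largest Jordan block has size 3, contributing (x + 4)^3

So m_A(x) = (x + 4)^3 = x^3 + 12*x^2 + 48*x + 64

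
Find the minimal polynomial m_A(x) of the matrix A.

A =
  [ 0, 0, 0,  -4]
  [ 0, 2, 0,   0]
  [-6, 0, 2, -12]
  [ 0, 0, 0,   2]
x^2 - 2*x

The characteristic polynomial is χ_A(x) = x*(x - 2)^3, so the eigenvalues are known. The minimal polynomial is
  m_A(x) = Π_λ (x − λ)^{k_λ}
where k_λ is the size of the *largest* Jordan block for λ (equivalently, the smallest k with (A − λI)^k v = 0 for every generalised eigenvector v of λ).

  λ = 0: largest Jordan block has size 1, contributing (x − 0)
  λ = 2: largest Jordan block has size 1, contributing (x − 2)

So m_A(x) = x*(x - 2) = x^2 - 2*x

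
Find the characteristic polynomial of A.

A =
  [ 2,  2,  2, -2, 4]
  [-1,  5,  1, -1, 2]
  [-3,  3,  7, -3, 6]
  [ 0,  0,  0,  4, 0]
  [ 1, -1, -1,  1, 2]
x^5 - 20*x^4 + 160*x^3 - 640*x^2 + 1280*x - 1024

Expanding det(x·I − A) (e.g. by cofactor expansion or by noting that A is similar to its Jordan form J, which has the same characteristic polynomial as A) gives
  χ_A(x) = x^5 - 20*x^4 + 160*x^3 - 640*x^2 + 1280*x - 1024
which factors as (x - 4)^5. The eigenvalues (with algebraic multiplicities) are λ = 4 with multiplicity 5.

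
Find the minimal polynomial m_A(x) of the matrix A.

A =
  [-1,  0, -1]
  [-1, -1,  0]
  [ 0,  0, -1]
x^3 + 3*x^2 + 3*x + 1

The characteristic polynomial is χ_A(x) = (x + 1)^3, so the eigenvalues are known. The minimal polynomial is
  m_A(x) = Π_λ (x − λ)^{k_λ}
where k_λ is the size of the *largest* Jordan block for λ (equivalently, the smallest k with (A − λI)^k v = 0 for every generalised eigenvector v of λ).

  λ = -1: largest Jordan block has size 3, contributing (x + 1)^3

So m_A(x) = (x + 1)^3 = x^3 + 3*x^2 + 3*x + 1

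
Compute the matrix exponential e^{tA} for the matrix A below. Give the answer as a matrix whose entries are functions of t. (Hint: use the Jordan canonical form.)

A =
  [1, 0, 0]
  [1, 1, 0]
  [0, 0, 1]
e^{tA} =
  [exp(t), 0, 0]
  [t*exp(t), exp(t), 0]
  [0, 0, exp(t)]

Strategy: write A = P · J · P⁻¹ where J is a Jordan canonical form, so e^{tA} = P · e^{tJ} · P⁻¹, and e^{tJ} can be computed block-by-block.

A has Jordan form
J =
  [1, 1, 0]
  [0, 1, 0]
  [0, 0, 1]
(up to reordering of blocks).

Per-block formulas:
  For a 1×1 block at λ = 1: exp(t · [1]) = [e^(1t)].
  For a 2×2 Jordan block J_2(1): exp(t · J_2(1)) = e^(1t)·(I + t·N), where N is the 2×2 nilpotent shift.

After assembling e^{tJ} and conjugating by P, we get:

e^{tA} =
  [exp(t), 0, 0]
  [t*exp(t), exp(t), 0]
  [0, 0, exp(t)]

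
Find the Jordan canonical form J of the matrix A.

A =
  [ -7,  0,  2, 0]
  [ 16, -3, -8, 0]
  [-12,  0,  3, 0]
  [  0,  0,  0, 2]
J_1(-3) ⊕ J_1(-3) ⊕ J_1(-1) ⊕ J_1(2)

The characteristic polynomial is
  det(x·I − A) = x^4 + 5*x^3 + x^2 - 21*x - 18 = (x - 2)*(x + 1)*(x + 3)^2

Eigenvalues and multiplicities (the geometric multiplicity of λ is n − rank(A − λI), which equals the number of Jordan blocks for λ):
  λ = -3: algebraic multiplicity = 2, geometric multiplicity = 2
  λ = -1: algebraic multiplicity = 1, geometric multiplicity = 1
  λ = 2: algebraic multiplicity = 1, geometric multiplicity = 1

Determining the block sizes for each eigenvalue:
  λ = -3: gm = am = 2, so every block has size 1 → block sizes [1, 1]
  λ = -1: one block (gm = 1), so the single block has size am = 1 → block sizes [1]
  λ = 2: one block (gm = 1), so the single block has size am = 1 → block sizes [1]

Assembling the blocks gives a Jordan form
J =
  [-3,  0,  0, 0]
  [ 0, -3,  0, 0]
  [ 0,  0, -1, 0]
  [ 0,  0,  0, 2]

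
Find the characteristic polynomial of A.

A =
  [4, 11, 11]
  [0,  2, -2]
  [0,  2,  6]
x^3 - 12*x^2 + 48*x - 64

Expanding det(x·I − A) (e.g. by cofactor expansion or by noting that A is similar to its Jordan form J, which has the same characteristic polynomial as A) gives
  χ_A(x) = x^3 - 12*x^2 + 48*x - 64
which factors as (x - 4)^3. The eigenvalues (with algebraic multiplicities) are λ = 4 with multiplicity 3.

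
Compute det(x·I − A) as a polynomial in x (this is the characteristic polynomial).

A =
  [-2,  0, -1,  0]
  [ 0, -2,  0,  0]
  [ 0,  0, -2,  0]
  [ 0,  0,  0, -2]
x^4 + 8*x^3 + 24*x^2 + 32*x + 16

Expanding det(x·I − A) (e.g. by cofactor expansion or by noting that A is similar to its Jordan form J, which has the same characteristic polynomial as A) gives
  χ_A(x) = x^4 + 8*x^3 + 24*x^2 + 32*x + 16
which factors as (x + 2)^4. The eigenvalues (with algebraic multiplicities) are λ = -2 with multiplicity 4.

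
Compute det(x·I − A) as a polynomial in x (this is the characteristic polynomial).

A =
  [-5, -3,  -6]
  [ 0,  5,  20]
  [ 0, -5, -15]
x^3 + 15*x^2 + 75*x + 125

Expanding det(x·I − A) (e.g. by cofactor expansion or by noting that A is similar to its Jordan form J, which has the same characteristic polynomial as A) gives
  χ_A(x) = x^3 + 15*x^2 + 75*x + 125
which factors as (x + 5)^3. The eigenvalues (with algebraic multiplicities) are λ = -5 with multiplicity 3.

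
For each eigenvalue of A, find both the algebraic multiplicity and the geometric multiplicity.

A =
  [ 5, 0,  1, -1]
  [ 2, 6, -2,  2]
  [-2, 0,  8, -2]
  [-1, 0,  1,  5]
λ = 6: alg = 4, geom = 3

Step 1 — factor the characteristic polynomial to read off the algebraic multiplicities:
  χ_A(x) = (x - 6)^4

Step 2 — compute geometric multiplicities via the rank-nullity identity g(λ) = n − rank(A − λI):
  rank(A − (6)·I) = 1, so dim ker(A − (6)·I) = n − 1 = 3

Summary:
  λ = 6: algebraic multiplicity = 4, geometric multiplicity = 3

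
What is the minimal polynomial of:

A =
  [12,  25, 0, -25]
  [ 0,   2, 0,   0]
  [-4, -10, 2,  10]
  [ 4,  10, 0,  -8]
x^2 - 4*x + 4

The characteristic polynomial is χ_A(x) = (x - 2)^4, so the eigenvalues are known. The minimal polynomial is
  m_A(x) = Π_λ (x − λ)^{k_λ}
where k_λ is the size of the *largest* Jordan block for λ (equivalently, the smallest k with (A − λI)^k v = 0 for every generalised eigenvector v of λ).

  λ = 2: largest Jordan block has size 2, contributing (x − 2)^2

So m_A(x) = (x - 2)^2 = x^2 - 4*x + 4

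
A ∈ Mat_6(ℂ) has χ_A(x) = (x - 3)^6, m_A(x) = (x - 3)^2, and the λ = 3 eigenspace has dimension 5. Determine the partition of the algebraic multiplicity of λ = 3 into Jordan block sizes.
Block sizes for λ = 3: [2, 1, 1, 1, 1]

Step 1 — from the characteristic polynomial, algebraic multiplicity of λ = 3 is 6. From dim ker(A − (3)·I) = 5, there are exactly 5 Jordan blocks for λ = 3.
Step 2 — from the minimal polynomial, the factor (x − 3)^2 tells us the largest block for λ = 3 has size 2.
Step 3 — with total size 6, 5 blocks, and largest block 2, the block sizes (in nonincreasing order) are [2, 1, 1, 1, 1].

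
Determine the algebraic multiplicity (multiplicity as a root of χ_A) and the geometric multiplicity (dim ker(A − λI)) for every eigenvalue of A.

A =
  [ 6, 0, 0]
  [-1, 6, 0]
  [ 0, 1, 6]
λ = 6: alg = 3, geom = 1

Step 1 — factor the characteristic polynomial to read off the algebraic multiplicities:
  χ_A(x) = (x - 6)^3

Step 2 — compute geometric multiplicities via the rank-nullity identity g(λ) = n − rank(A − λI):
  rank(A − (6)·I) = 2, so dim ker(A − (6)·I) = n − 2 = 1

Summary:
  λ = 6: algebraic multiplicity = 3, geometric multiplicity = 1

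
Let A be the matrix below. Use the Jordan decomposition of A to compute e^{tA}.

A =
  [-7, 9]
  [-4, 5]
e^{tA} =
  [-6*t*exp(-t) + exp(-t), 9*t*exp(-t)]
  [-4*t*exp(-t), 6*t*exp(-t) + exp(-t)]

Strategy: write A = P · J · P⁻¹ where J is a Jordan canonical form, so e^{tA} = P · e^{tJ} · P⁻¹, and e^{tJ} can be computed block-by-block.

A has Jordan form
J =
  [-1,  1]
  [ 0, -1]
(up to reordering of blocks).

Per-block formulas:
  For a 2×2 Jordan block J_2(-1): exp(t · J_2(-1)) = e^(-1t)·(I + t·N), where N is the 2×2 nilpotent shift.

After assembling e^{tJ} and conjugating by P, we get:

e^{tA} =
  [-6*t*exp(-t) + exp(-t), 9*t*exp(-t)]
  [-4*t*exp(-t), 6*t*exp(-t) + exp(-t)]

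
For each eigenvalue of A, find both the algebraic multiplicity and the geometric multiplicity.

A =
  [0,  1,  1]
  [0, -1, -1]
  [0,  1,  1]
λ = 0: alg = 3, geom = 2

Step 1 — factor the characteristic polynomial to read off the algebraic multiplicities:
  χ_A(x) = x^3

Step 2 — compute geometric multiplicities via the rank-nullity identity g(λ) = n − rank(A − λI):
  rank(A − (0)·I) = 1, so dim ker(A − (0)·I) = n − 1 = 2

Summary:
  λ = 0: algebraic multiplicity = 3, geometric multiplicity = 2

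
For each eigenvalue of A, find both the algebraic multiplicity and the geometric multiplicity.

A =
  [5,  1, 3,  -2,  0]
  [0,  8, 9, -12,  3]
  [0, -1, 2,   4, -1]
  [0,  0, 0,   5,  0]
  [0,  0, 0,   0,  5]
λ = 5: alg = 5, geom = 3

Step 1 — factor the characteristic polynomial to read off the algebraic multiplicities:
  χ_A(x) = (x - 5)^5

Step 2 — compute geometric multiplicities via the rank-nullity identity g(λ) = n − rank(A − λI):
  rank(A − (5)·I) = 2, so dim ker(A − (5)·I) = n − 2 = 3

Summary:
  λ = 5: algebraic multiplicity = 5, geometric multiplicity = 3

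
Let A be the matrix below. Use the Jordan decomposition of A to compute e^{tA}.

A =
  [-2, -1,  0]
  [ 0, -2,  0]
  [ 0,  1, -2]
e^{tA} =
  [exp(-2*t), -t*exp(-2*t), 0]
  [0, exp(-2*t), 0]
  [0, t*exp(-2*t), exp(-2*t)]

Strategy: write A = P · J · P⁻¹ where J is a Jordan canonical form, so e^{tA} = P · e^{tJ} · P⁻¹, and e^{tJ} can be computed block-by-block.

A has Jordan form
J =
  [-2,  1,  0]
  [ 0, -2,  0]
  [ 0,  0, -2]
(up to reordering of blocks).

Per-block formulas:
  For a 2×2 Jordan block J_2(-2): exp(t · J_2(-2)) = e^(-2t)·(I + t·N), where N is the 2×2 nilpotent shift.
  For a 1×1 block at λ = -2: exp(t · [-2]) = [e^(-2t)].

After assembling e^{tJ} and conjugating by P, we get:

e^{tA} =
  [exp(-2*t), -t*exp(-2*t), 0]
  [0, exp(-2*t), 0]
  [0, t*exp(-2*t), exp(-2*t)]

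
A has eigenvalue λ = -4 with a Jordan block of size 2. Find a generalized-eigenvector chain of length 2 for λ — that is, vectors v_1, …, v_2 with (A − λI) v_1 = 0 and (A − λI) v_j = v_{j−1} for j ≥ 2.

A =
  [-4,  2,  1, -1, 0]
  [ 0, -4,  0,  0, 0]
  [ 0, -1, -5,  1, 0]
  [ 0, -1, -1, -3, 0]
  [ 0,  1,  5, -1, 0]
A Jordan chain for λ = -4 of length 2:
v_1 = (2, 0, -1, -1, 1)ᵀ
v_2 = (0, 1, 0, 0, 0)ᵀ

Let N = A − (-4)·I. We want v_2 with N^2 v_2 = 0 but N^1 v_2 ≠ 0; then v_{j-1} := N · v_j for j = 2, …, 2.

Pick v_2 = (0, 1, 0, 0, 0)ᵀ.
Then v_1 = N · v_2 = (2, 0, -1, -1, 1)ᵀ.

Sanity check: (A − (-4)·I) v_1 = (0, 0, 0, 0, 0)ᵀ = 0. ✓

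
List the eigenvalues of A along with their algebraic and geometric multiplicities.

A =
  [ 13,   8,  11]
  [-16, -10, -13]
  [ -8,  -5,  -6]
λ = -1: alg = 3, geom = 1

Step 1 — factor the characteristic polynomial to read off the algebraic multiplicities:
  χ_A(x) = (x + 1)^3

Step 2 — compute geometric multiplicities via the rank-nullity identity g(λ) = n − rank(A − λI):
  rank(A − (-1)·I) = 2, so dim ker(A − (-1)·I) = n − 2 = 1

Summary:
  λ = -1: algebraic multiplicity = 3, geometric multiplicity = 1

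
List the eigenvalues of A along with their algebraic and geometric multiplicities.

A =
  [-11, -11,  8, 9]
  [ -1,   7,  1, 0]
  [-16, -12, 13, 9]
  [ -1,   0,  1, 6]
λ = -3: alg = 1, geom = 1; λ = 6: alg = 3, geom = 1

Step 1 — factor the characteristic polynomial to read off the algebraic multiplicities:
  χ_A(x) = (x - 6)^3*(x + 3)

Step 2 — compute geometric multiplicities via the rank-nullity identity g(λ) = n − rank(A − λI):
  rank(A − (-3)·I) = 3, so dim ker(A − (-3)·I) = n − 3 = 1
  rank(A − (6)·I) = 3, so dim ker(A − (6)·I) = n − 3 = 1

Summary:
  λ = -3: algebraic multiplicity = 1, geometric multiplicity = 1
  λ = 6: algebraic multiplicity = 3, geometric multiplicity = 1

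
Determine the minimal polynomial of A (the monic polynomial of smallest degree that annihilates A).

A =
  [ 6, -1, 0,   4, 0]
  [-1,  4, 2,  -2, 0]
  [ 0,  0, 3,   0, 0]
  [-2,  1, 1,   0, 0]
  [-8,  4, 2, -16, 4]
x^3 - 10*x^2 + 33*x - 36

The characteristic polynomial is χ_A(x) = (x - 4)^2*(x - 3)^3, so the eigenvalues are known. The minimal polynomial is
  m_A(x) = Π_λ (x − λ)^{k_λ}
where k_λ is the size of the *largest* Jordan block for λ (equivalently, the smallest k with (A − λI)^k v = 0 for every generalised eigenvector v of λ).

  λ = 3: largest Jordan block has size 2, contributing (x − 3)^2
  λ = 4: largest Jordan block has size 1, contributing (x − 4)

So m_A(x) = (x - 4)*(x - 3)^2 = x^3 - 10*x^2 + 33*x - 36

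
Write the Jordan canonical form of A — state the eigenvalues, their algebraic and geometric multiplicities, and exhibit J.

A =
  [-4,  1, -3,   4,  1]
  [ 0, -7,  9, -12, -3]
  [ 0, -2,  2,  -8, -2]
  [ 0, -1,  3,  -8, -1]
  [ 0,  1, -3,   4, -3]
J_2(-4) ⊕ J_1(-4) ⊕ J_1(-4) ⊕ J_1(-4)

The characteristic polynomial is
  det(x·I − A) = x^5 + 20*x^4 + 160*x^3 + 640*x^2 + 1280*x + 1024 = (x + 4)^5

Eigenvalues and multiplicities (the geometric multiplicity of λ is n − rank(A − λI), which equals the number of Jordan blocks for λ):
  λ = -4: algebraic multiplicity = 5, geometric multiplicity = 4

Determining the block sizes for each eigenvalue:
  λ = -4: 4 blocks summing to 5 forces exactly one block of size 2 and the rest size 1 → block sizes [2, 1, 1, 1]

Assembling the blocks gives a Jordan form
J =
  [-4,  1,  0,  0,  0]
  [ 0, -4,  0,  0,  0]
  [ 0,  0, -4,  0,  0]
  [ 0,  0,  0, -4,  0]
  [ 0,  0,  0,  0, -4]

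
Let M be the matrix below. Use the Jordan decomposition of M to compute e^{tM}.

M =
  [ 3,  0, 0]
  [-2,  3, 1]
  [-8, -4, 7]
e^{tM} =
  [exp(3*t), 0, 0]
  [-2*t*exp(5*t), -2*t*exp(5*t) + exp(5*t), t*exp(5*t)]
  [-4*t*exp(5*t) - 2*exp(5*t) + 2*exp(3*t), -4*t*exp(5*t), 2*t*exp(5*t) + exp(5*t)]

Strategy: write M = P · J · P⁻¹ where J is a Jordan canonical form, so e^{tM} = P · e^{tJ} · P⁻¹, and e^{tJ} can be computed block-by-block.

M has Jordan form
J =
  [3, 0, 0]
  [0, 5, 1]
  [0, 0, 5]
(up to reordering of blocks).

Per-block formulas:
  For a 1×1 block at λ = 3: exp(t · [3]) = [e^(3t)].
  For a 2×2 Jordan block J_2(5): exp(t · J_2(5)) = e^(5t)·(I + t·N), where N is the 2×2 nilpotent shift.

After assembling e^{tJ} and conjugating by P, we get:

e^{tM} =
  [exp(3*t), 0, 0]
  [-2*t*exp(5*t), -2*t*exp(5*t) + exp(5*t), t*exp(5*t)]
  [-4*t*exp(5*t) - 2*exp(5*t) + 2*exp(3*t), -4*t*exp(5*t), 2*t*exp(5*t) + exp(5*t)]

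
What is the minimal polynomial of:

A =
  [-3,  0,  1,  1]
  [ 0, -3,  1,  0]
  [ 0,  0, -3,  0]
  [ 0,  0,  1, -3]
x^3 + 9*x^2 + 27*x + 27

The characteristic polynomial is χ_A(x) = (x + 3)^4, so the eigenvalues are known. The minimal polynomial is
  m_A(x) = Π_λ (x − λ)^{k_λ}
where k_λ is the size of the *largest* Jordan block for λ (equivalently, the smallest k with (A − λI)^k v = 0 for every generalised eigenvector v of λ).

  λ = -3: largest Jordan block has size 3, contributing (x + 3)^3

So m_A(x) = (x + 3)^3 = x^3 + 9*x^2 + 27*x + 27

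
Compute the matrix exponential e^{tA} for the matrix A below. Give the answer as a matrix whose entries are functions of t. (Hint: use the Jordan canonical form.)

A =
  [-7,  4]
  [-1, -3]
e^{tA} =
  [-2*t*exp(-5*t) + exp(-5*t), 4*t*exp(-5*t)]
  [-t*exp(-5*t), 2*t*exp(-5*t) + exp(-5*t)]

Strategy: write A = P · J · P⁻¹ where J is a Jordan canonical form, so e^{tA} = P · e^{tJ} · P⁻¹, and e^{tJ} can be computed block-by-block.

A has Jordan form
J =
  [-5,  1]
  [ 0, -5]
(up to reordering of blocks).

Per-block formulas:
  For a 2×2 Jordan block J_2(-5): exp(t · J_2(-5)) = e^(-5t)·(I + t·N), where N is the 2×2 nilpotent shift.

After assembling e^{tJ} and conjugating by P, we get:

e^{tA} =
  [-2*t*exp(-5*t) + exp(-5*t), 4*t*exp(-5*t)]
  [-t*exp(-5*t), 2*t*exp(-5*t) + exp(-5*t)]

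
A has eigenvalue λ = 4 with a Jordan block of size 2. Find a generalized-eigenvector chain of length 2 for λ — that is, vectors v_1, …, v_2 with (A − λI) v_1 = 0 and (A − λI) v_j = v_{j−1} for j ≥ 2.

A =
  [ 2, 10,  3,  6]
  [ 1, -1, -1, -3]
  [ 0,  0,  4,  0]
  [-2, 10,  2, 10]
A Jordan chain for λ = 4 of length 2:
v_1 = (-1, 1, 0, -2)ᵀ
v_2 = (2, 0, 1, 0)ᵀ

Let N = A − (4)·I. We want v_2 with N^2 v_2 = 0 but N^1 v_2 ≠ 0; then v_{j-1} := N · v_j for j = 2, …, 2.

Pick v_2 = (2, 0, 1, 0)ᵀ.
Then v_1 = N · v_2 = (-1, 1, 0, -2)ᵀ.

Sanity check: (A − (4)·I) v_1 = (0, 0, 0, 0)ᵀ = 0. ✓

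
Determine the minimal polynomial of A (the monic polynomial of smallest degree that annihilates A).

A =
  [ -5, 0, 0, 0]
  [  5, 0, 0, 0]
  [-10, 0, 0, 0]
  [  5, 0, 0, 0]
x^2 + 5*x

The characteristic polynomial is χ_A(x) = x^3*(x + 5), so the eigenvalues are known. The minimal polynomial is
  m_A(x) = Π_λ (x − λ)^{k_λ}
where k_λ is the size of the *largest* Jordan block for λ (equivalently, the smallest k with (A − λI)^k v = 0 for every generalised eigenvector v of λ).

  λ = -5: largest Jordan block has size 1, contributing (x + 5)
  λ = 0: largest Jordan block has size 1, contributing (x − 0)

So m_A(x) = x*(x + 5) = x^2 + 5*x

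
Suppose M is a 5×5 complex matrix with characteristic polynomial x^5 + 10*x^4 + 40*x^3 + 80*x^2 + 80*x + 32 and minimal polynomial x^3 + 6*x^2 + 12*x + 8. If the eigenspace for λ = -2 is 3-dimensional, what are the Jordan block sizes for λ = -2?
Block sizes for λ = -2: [3, 1, 1]

Step 1 — from the characteristic polynomial, algebraic multiplicity of λ = -2 is 5. From dim ker(M − (-2)·I) = 3, there are exactly 3 Jordan blocks for λ = -2.
Step 2 — from the minimal polynomial, the factor (x + 2)^3 tells us the largest block for λ = -2 has size 3.
Step 3 — with total size 5, 3 blocks, and largest block 3, the block sizes (in nonincreasing order) are [3, 1, 1].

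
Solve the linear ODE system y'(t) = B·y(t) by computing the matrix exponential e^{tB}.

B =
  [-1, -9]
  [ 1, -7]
e^{tB} =
  [3*t*exp(-4*t) + exp(-4*t), -9*t*exp(-4*t)]
  [t*exp(-4*t), -3*t*exp(-4*t) + exp(-4*t)]

Strategy: write B = P · J · P⁻¹ where J is a Jordan canonical form, so e^{tB} = P · e^{tJ} · P⁻¹, and e^{tJ} can be computed block-by-block.

B has Jordan form
J =
  [-4,  1]
  [ 0, -4]
(up to reordering of blocks).

Per-block formulas:
  For a 2×2 Jordan block J_2(-4): exp(t · J_2(-4)) = e^(-4t)·(I + t·N), where N is the 2×2 nilpotent shift.

After assembling e^{tJ} and conjugating by P, we get:

e^{tB} =
  [3*t*exp(-4*t) + exp(-4*t), -9*t*exp(-4*t)]
  [t*exp(-4*t), -3*t*exp(-4*t) + exp(-4*t)]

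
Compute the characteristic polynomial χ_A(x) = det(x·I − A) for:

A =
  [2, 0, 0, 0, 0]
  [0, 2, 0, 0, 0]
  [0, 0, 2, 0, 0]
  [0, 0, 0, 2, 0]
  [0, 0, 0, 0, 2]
x^5 - 10*x^4 + 40*x^3 - 80*x^2 + 80*x - 32

Expanding det(x·I − A) (e.g. by cofactor expansion or by noting that A is similar to its Jordan form J, which has the same characteristic polynomial as A) gives
  χ_A(x) = x^5 - 10*x^4 + 40*x^3 - 80*x^2 + 80*x - 32
which factors as (x - 2)^5. The eigenvalues (with algebraic multiplicities) are λ = 2 with multiplicity 5.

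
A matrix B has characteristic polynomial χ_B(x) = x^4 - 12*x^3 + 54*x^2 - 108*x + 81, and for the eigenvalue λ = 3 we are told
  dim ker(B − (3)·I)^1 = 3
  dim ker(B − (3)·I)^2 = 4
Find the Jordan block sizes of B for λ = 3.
Block sizes for λ = 3: [2, 1, 1]

From the dimensions of kernels of powers, the number of Jordan blocks of size at least j is d_j − d_{j−1} where d_j = dim ker(N^j) (with d_0 = 0). Computing the differences gives [3, 1].
The number of blocks of size exactly k is (#blocks of size ≥ k) − (#blocks of size ≥ k + 1), so the partition is: 2 block(s) of size 1, 1 block(s) of size 2.
In nonincreasing order the block sizes are [2, 1, 1].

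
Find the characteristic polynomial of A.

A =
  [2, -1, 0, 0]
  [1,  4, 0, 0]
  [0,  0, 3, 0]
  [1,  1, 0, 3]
x^4 - 12*x^3 + 54*x^2 - 108*x + 81

Expanding det(x·I − A) (e.g. by cofactor expansion or by noting that A is similar to its Jordan form J, which has the same characteristic polynomial as A) gives
  χ_A(x) = x^4 - 12*x^3 + 54*x^2 - 108*x + 81
which factors as (x - 3)^4. The eigenvalues (with algebraic multiplicities) are λ = 3 with multiplicity 4.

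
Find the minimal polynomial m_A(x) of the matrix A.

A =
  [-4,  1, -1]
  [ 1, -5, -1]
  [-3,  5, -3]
x^3 + 12*x^2 + 48*x + 64

The characteristic polynomial is χ_A(x) = (x + 4)^3, so the eigenvalues are known. The minimal polynomial is
  m_A(x) = Π_λ (x − λ)^{k_λ}
where k_λ is the size of the *largest* Jordan block for λ (equivalently, the smallest k with (A − λI)^k v = 0 for every generalised eigenvector v of λ).

  λ = -4: largest Jordan block has size 3, contributing (x + 4)^3

So m_A(x) = (x + 4)^3 = x^3 + 12*x^2 + 48*x + 64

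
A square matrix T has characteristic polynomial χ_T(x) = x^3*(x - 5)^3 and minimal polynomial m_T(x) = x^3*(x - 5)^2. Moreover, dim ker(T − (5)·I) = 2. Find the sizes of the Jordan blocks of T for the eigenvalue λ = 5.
Block sizes for λ = 5: [2, 1]

Step 1 — from the characteristic polynomial, algebraic multiplicity of λ = 5 is 3. From dim ker(T − (5)·I) = 2, there are exactly 2 Jordan blocks for λ = 5.
Step 2 — from the minimal polynomial, the factor (x − 5)^2 tells us the largest block for λ = 5 has size 2.
Step 3 — with total size 3, 2 blocks, and largest block 2, the block sizes (in nonincreasing order) are [2, 1].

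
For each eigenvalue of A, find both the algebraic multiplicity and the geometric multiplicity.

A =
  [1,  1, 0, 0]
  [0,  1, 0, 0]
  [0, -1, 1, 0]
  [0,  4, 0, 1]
λ = 1: alg = 4, geom = 3

Step 1 — factor the characteristic polynomial to read off the algebraic multiplicities:
  χ_A(x) = (x - 1)^4

Step 2 — compute geometric multiplicities via the rank-nullity identity g(λ) = n − rank(A − λI):
  rank(A − (1)·I) = 1, so dim ker(A − (1)·I) = n − 1 = 3

Summary:
  λ = 1: algebraic multiplicity = 4, geometric multiplicity = 3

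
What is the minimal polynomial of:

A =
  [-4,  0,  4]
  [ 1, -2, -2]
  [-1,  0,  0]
x^2 + 4*x + 4

The characteristic polynomial is χ_A(x) = (x + 2)^3, so the eigenvalues are known. The minimal polynomial is
  m_A(x) = Π_λ (x − λ)^{k_λ}
where k_λ is the size of the *largest* Jordan block for λ (equivalently, the smallest k with (A − λI)^k v = 0 for every generalised eigenvector v of λ).

  λ = -2: largest Jordan block has size 2, contributing (x + 2)^2

So m_A(x) = (x + 2)^2 = x^2 + 4*x + 4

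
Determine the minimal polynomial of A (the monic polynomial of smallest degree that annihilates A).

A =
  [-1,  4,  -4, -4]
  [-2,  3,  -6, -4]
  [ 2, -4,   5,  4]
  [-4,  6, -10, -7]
x^2 - 1

The characteristic polynomial is χ_A(x) = (x - 1)^2*(x + 1)^2, so the eigenvalues are known. The minimal polynomial is
  m_A(x) = Π_λ (x − λ)^{k_λ}
where k_λ is the size of the *largest* Jordan block for λ (equivalently, the smallest k with (A − λI)^k v = 0 for every generalised eigenvector v of λ).

  λ = -1: largest Jordan block has size 1, contributing (x + 1)
  λ = 1: largest Jordan block has size 1, contributing (x − 1)

So m_A(x) = (x - 1)*(x + 1) = x^2 - 1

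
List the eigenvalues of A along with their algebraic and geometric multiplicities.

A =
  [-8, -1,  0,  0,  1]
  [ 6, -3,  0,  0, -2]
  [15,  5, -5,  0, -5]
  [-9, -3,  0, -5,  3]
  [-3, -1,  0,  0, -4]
λ = -5: alg = 5, geom = 4

Step 1 — factor the characteristic polynomial to read off the algebraic multiplicities:
  χ_A(x) = (x + 5)^5

Step 2 — compute geometric multiplicities via the rank-nullity identity g(λ) = n − rank(A − λI):
  rank(A − (-5)·I) = 1, so dim ker(A − (-5)·I) = n − 1 = 4

Summary:
  λ = -5: algebraic multiplicity = 5, geometric multiplicity = 4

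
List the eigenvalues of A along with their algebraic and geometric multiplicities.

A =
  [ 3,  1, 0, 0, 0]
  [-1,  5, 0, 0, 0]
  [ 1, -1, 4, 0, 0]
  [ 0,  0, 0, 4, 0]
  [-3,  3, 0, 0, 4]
λ = 4: alg = 5, geom = 4

Step 1 — factor the characteristic polynomial to read off the algebraic multiplicities:
  χ_A(x) = (x - 4)^5

Step 2 — compute geometric multiplicities via the rank-nullity identity g(λ) = n − rank(A − λI):
  rank(A − (4)·I) = 1, so dim ker(A − (4)·I) = n − 1 = 4

Summary:
  λ = 4: algebraic multiplicity = 5, geometric multiplicity = 4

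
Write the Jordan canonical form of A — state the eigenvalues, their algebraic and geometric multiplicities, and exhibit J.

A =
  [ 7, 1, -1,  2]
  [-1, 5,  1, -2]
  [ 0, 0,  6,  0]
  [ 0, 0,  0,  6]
J_2(6) ⊕ J_1(6) ⊕ J_1(6)

The characteristic polynomial is
  det(x·I − A) = x^4 - 24*x^3 + 216*x^2 - 864*x + 1296 = (x - 6)^4

Eigenvalues and multiplicities (the geometric multiplicity of λ is n − rank(A − λI), which equals the number of Jordan blocks for λ):
  λ = 6: algebraic multiplicity = 4, geometric multiplicity = 3

Determining the block sizes for each eigenvalue:
  λ = 6: 3 blocks summing to 4 forces exactly one block of size 2 and the rest size 1 → block sizes [2, 1, 1]

Assembling the blocks gives a Jordan form
J =
  [6, 1, 0, 0]
  [0, 6, 0, 0]
  [0, 0, 6, 0]
  [0, 0, 0, 6]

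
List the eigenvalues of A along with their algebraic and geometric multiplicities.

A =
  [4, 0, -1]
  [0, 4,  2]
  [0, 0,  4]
λ = 4: alg = 3, geom = 2

Step 1 — factor the characteristic polynomial to read off the algebraic multiplicities:
  χ_A(x) = (x - 4)^3

Step 2 — compute geometric multiplicities via the rank-nullity identity g(λ) = n − rank(A − λI):
  rank(A − (4)·I) = 1, so dim ker(A − (4)·I) = n − 1 = 2

Summary:
  λ = 4: algebraic multiplicity = 3, geometric multiplicity = 2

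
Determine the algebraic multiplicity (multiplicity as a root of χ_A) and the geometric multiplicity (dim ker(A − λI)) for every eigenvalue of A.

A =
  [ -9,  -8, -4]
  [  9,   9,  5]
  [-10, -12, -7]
λ = -5: alg = 1, geom = 1; λ = -1: alg = 2, geom = 1

Step 1 — factor the characteristic polynomial to read off the algebraic multiplicities:
  χ_A(x) = (x + 1)^2*(x + 5)

Step 2 — compute geometric multiplicities via the rank-nullity identity g(λ) = n − rank(A − λI):
  rank(A − (-5)·I) = 2, so dim ker(A − (-5)·I) = n − 2 = 1
  rank(A − (-1)·I) = 2, so dim ker(A − (-1)·I) = n − 2 = 1

Summary:
  λ = -5: algebraic multiplicity = 1, geometric multiplicity = 1
  λ = -1: algebraic multiplicity = 2, geometric multiplicity = 1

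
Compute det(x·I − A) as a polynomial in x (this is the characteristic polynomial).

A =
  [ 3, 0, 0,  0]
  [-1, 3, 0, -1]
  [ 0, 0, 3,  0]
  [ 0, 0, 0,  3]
x^4 - 12*x^3 + 54*x^2 - 108*x + 81

Expanding det(x·I − A) (e.g. by cofactor expansion or by noting that A is similar to its Jordan form J, which has the same characteristic polynomial as A) gives
  χ_A(x) = x^4 - 12*x^3 + 54*x^2 - 108*x + 81
which factors as (x - 3)^4. The eigenvalues (with algebraic multiplicities) are λ = 3 with multiplicity 4.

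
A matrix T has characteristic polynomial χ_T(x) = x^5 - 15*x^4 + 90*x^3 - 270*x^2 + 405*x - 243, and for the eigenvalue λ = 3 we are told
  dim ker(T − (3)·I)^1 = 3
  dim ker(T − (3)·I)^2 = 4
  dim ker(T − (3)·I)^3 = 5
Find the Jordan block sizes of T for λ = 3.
Block sizes for λ = 3: [3, 1, 1]

From the dimensions of kernels of powers, the number of Jordan blocks of size at least j is d_j − d_{j−1} where d_j = dim ker(N^j) (with d_0 = 0). Computing the differences gives [3, 1, 1].
The number of blocks of size exactly k is (#blocks of size ≥ k) − (#blocks of size ≥ k + 1), so the partition is: 2 block(s) of size 1, 1 block(s) of size 3.
In nonincreasing order the block sizes are [3, 1, 1].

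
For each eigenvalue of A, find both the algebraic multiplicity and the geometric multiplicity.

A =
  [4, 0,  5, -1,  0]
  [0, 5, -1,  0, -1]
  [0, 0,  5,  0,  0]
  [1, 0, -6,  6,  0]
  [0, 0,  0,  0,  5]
λ = 5: alg = 5, geom = 2

Step 1 — factor the characteristic polynomial to read off the algebraic multiplicities:
  χ_A(x) = (x - 5)^5

Step 2 — compute geometric multiplicities via the rank-nullity identity g(λ) = n − rank(A − λI):
  rank(A − (5)·I) = 3, so dim ker(A − (5)·I) = n − 3 = 2

Summary:
  λ = 5: algebraic multiplicity = 5, geometric multiplicity = 2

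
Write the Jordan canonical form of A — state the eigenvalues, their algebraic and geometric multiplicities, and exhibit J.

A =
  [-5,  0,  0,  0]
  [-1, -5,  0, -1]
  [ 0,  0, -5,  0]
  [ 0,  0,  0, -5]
J_2(-5) ⊕ J_1(-5) ⊕ J_1(-5)

The characteristic polynomial is
  det(x·I − A) = x^4 + 20*x^3 + 150*x^2 + 500*x + 625 = (x + 5)^4

Eigenvalues and multiplicities (the geometric multiplicity of λ is n − rank(A − λI), which equals the number of Jordan blocks for λ):
  λ = -5: algebraic multiplicity = 4, geometric multiplicity = 3

Determining the block sizes for each eigenvalue:
  λ = -5: 3 blocks summing to 4 forces exactly one block of size 2 and the rest size 1 → block sizes [2, 1, 1]

Assembling the blocks gives a Jordan form
J =
  [-5,  1,  0,  0]
  [ 0, -5,  0,  0]
  [ 0,  0, -5,  0]
  [ 0,  0,  0, -5]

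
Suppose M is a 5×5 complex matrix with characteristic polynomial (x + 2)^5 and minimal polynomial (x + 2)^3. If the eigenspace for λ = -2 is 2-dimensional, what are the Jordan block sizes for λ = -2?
Block sizes for λ = -2: [3, 2]

Step 1 — from the characteristic polynomial, algebraic multiplicity of λ = -2 is 5. From dim ker(M − (-2)·I) = 2, there are exactly 2 Jordan blocks for λ = -2.
Step 2 — from the minimal polynomial, the factor (x + 2)^3 tells us the largest block for λ = -2 has size 3.
Step 3 — with total size 5, 2 blocks, and largest block 3, the block sizes (in nonincreasing order) are [3, 2].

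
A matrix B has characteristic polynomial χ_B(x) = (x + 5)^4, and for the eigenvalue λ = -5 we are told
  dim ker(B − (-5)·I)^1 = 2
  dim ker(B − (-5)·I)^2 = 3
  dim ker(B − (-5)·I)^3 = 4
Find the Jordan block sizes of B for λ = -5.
Block sizes for λ = -5: [3, 1]

From the dimensions of kernels of powers, the number of Jordan blocks of size at least j is d_j − d_{j−1} where d_j = dim ker(N^j) (with d_0 = 0). Computing the differences gives [2, 1, 1].
The number of blocks of size exactly k is (#blocks of size ≥ k) − (#blocks of size ≥ k + 1), so the partition is: 1 block(s) of size 1, 1 block(s) of size 3.
In nonincreasing order the block sizes are [3, 1].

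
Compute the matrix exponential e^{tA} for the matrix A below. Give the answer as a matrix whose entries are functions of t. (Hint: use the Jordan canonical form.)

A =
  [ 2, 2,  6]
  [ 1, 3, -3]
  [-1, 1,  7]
e^{tA} =
  [-2*t*exp(4*t) + exp(4*t), 2*t*exp(4*t), 6*t*exp(4*t)]
  [t*exp(4*t), -t*exp(4*t) + exp(4*t), -3*t*exp(4*t)]
  [-t*exp(4*t), t*exp(4*t), 3*t*exp(4*t) + exp(4*t)]

Strategy: write A = P · J · P⁻¹ where J is a Jordan canonical form, so e^{tA} = P · e^{tJ} · P⁻¹, and e^{tJ} can be computed block-by-block.

A has Jordan form
J =
  [4, 1, 0]
  [0, 4, 0]
  [0, 0, 4]
(up to reordering of blocks).

Per-block formulas:
  For a 2×2 Jordan block J_2(4): exp(t · J_2(4)) = e^(4t)·(I + t·N), where N is the 2×2 nilpotent shift.
  For a 1×1 block at λ = 4: exp(t · [4]) = [e^(4t)].

After assembling e^{tJ} and conjugating by P, we get:

e^{tA} =
  [-2*t*exp(4*t) + exp(4*t), 2*t*exp(4*t), 6*t*exp(4*t)]
  [t*exp(4*t), -t*exp(4*t) + exp(4*t), -3*t*exp(4*t)]
  [-t*exp(4*t), t*exp(4*t), 3*t*exp(4*t) + exp(4*t)]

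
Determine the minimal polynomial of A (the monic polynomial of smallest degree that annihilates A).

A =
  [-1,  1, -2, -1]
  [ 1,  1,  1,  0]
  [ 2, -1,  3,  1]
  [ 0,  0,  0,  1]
x^3 - 3*x^2 + 3*x - 1

The characteristic polynomial is χ_A(x) = (x - 1)^4, so the eigenvalues are known. The minimal polynomial is
  m_A(x) = Π_λ (x − λ)^{k_λ}
where k_λ is the size of the *largest* Jordan block for λ (equivalently, the smallest k with (A − λI)^k v = 0 for every generalised eigenvector v of λ).

  λ = 1: largest Jordan block has size 3, contributing (x − 1)^3

So m_A(x) = (x - 1)^3 = x^3 - 3*x^2 + 3*x - 1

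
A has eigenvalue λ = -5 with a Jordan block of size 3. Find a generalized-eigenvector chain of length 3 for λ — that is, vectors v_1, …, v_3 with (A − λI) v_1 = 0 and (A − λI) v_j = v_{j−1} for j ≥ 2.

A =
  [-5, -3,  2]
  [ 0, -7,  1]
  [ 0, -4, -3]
A Jordan chain for λ = -5 of length 3:
v_1 = (-2, 0, 0)ᵀ
v_2 = (-3, -2, -4)ᵀ
v_3 = (0, 1, 0)ᵀ

Let N = A − (-5)·I. We want v_3 with N^3 v_3 = 0 but N^2 v_3 ≠ 0; then v_{j-1} := N · v_j for j = 3, …, 2.

Pick v_3 = (0, 1, 0)ᵀ.
Then v_2 = N · v_3 = (-3, -2, -4)ᵀ.
Then v_1 = N · v_2 = (-2, 0, 0)ᵀ.

Sanity check: (A − (-5)·I) v_1 = (0, 0, 0)ᵀ = 0. ✓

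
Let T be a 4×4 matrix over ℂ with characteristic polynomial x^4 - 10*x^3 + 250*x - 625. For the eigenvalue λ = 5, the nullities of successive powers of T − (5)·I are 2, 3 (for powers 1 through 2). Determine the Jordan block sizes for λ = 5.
Block sizes for λ = 5: [2, 1]

From the dimensions of kernels of powers, the number of Jordan blocks of size at least j is d_j − d_{j−1} where d_j = dim ker(N^j) (with d_0 = 0). Computing the differences gives [2, 1].
The number of blocks of size exactly k is (#blocks of size ≥ k) − (#blocks of size ≥ k + 1), so the partition is: 1 block(s) of size 1, 1 block(s) of size 2.
In nonincreasing order the block sizes are [2, 1].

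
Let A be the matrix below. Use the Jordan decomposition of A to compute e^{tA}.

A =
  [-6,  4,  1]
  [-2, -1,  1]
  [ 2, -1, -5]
e^{tA} =
  [-t^2*exp(-4*t) - 2*t*exp(-4*t) + exp(-4*t), 3*t^2*exp(-4*t)/2 + 4*t*exp(-4*t), t^2*exp(-4*t)/2 + t*exp(-4*t)]
  [-2*t*exp(-4*t), 3*t*exp(-4*t) + exp(-4*t), t*exp(-4*t)]
  [-2*t^2*exp(-4*t) + 2*t*exp(-4*t), 3*t^2*exp(-4*t) - t*exp(-4*t), t^2*exp(-4*t) - t*exp(-4*t) + exp(-4*t)]

Strategy: write A = P · J · P⁻¹ where J is a Jordan canonical form, so e^{tA} = P · e^{tJ} · P⁻¹, and e^{tJ} can be computed block-by-block.

A has Jordan form
J =
  [-4,  1,  0]
  [ 0, -4,  1]
  [ 0,  0, -4]
(up to reordering of blocks).

Per-block formulas:
  For a 3×3 Jordan block J_3(-4): exp(t · J_3(-4)) = e^(-4t)·(I + t·N + (t^2/2)·N^2), where N is the 3×3 nilpotent shift.

After assembling e^{tJ} and conjugating by P, we get:

e^{tA} =
  [-t^2*exp(-4*t) - 2*t*exp(-4*t) + exp(-4*t), 3*t^2*exp(-4*t)/2 + 4*t*exp(-4*t), t^2*exp(-4*t)/2 + t*exp(-4*t)]
  [-2*t*exp(-4*t), 3*t*exp(-4*t) + exp(-4*t), t*exp(-4*t)]
  [-2*t^2*exp(-4*t) + 2*t*exp(-4*t), 3*t^2*exp(-4*t) - t*exp(-4*t), t^2*exp(-4*t) - t*exp(-4*t) + exp(-4*t)]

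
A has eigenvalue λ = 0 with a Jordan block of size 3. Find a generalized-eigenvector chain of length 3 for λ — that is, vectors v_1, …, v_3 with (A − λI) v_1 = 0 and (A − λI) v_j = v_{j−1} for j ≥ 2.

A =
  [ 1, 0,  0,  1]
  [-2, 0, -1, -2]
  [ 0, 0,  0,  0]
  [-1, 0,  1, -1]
A Jordan chain for λ = 0 of length 3:
v_1 = (1, -2, 0, -1)ᵀ
v_2 = (0, -1, 0, 1)ᵀ
v_3 = (0, 0, 1, 0)ᵀ

Let N = A − (0)·I. We want v_3 with N^3 v_3 = 0 but N^2 v_3 ≠ 0; then v_{j-1} := N · v_j for j = 3, …, 2.

Pick v_3 = (0, 0, 1, 0)ᵀ.
Then v_2 = N · v_3 = (0, -1, 0, 1)ᵀ.
Then v_1 = N · v_2 = (1, -2, 0, -1)ᵀ.

Sanity check: (A − (0)·I) v_1 = (0, 0, 0, 0)ᵀ = 0. ✓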